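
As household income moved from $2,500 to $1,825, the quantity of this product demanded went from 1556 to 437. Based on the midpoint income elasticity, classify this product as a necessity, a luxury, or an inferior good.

%ΔQ = (437 − 1556)/[(1556+437)/2] = -1119/996.5 ≈ -1.1229.
%ΔI = (1,825 − 2,500)/[(2,500+1,825)/2] = -675/2162.5 ≈ -0.3121.
E_I = %ΔQ/%ΔI ≈ 3.598.
E_I > 1: normal good (luxury).

luxury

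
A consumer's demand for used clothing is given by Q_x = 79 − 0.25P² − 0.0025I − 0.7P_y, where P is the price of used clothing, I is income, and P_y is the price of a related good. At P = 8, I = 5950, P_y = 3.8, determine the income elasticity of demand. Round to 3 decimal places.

Evaluating quantity at (P, I, P_y) gives Q_x = 79 − 0.25(8)² − 0.0025(5950) − 0.7(3.8) = 79 − 16 − 14.875 − 2.66 = 45.465.
∂Q_x/∂I = −0.0025, so E_I = -0.0025·(5950/45.465) ≈ -0.327.
E_I < 0: inferior good.

-0.327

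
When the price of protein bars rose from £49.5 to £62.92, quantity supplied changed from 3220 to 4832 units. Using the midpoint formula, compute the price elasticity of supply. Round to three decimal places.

%ΔQ = (4832 − 3220)/[(3220 + 4832)/2] = 1612/4026 ≈ 0.4004.
%ΔP = (62.92 − 49.5)/[(49.5 + 62.92)/2] = 13.42/56.21 ≈ 0.2387.
Arc elasticity E = %ΔQ/%ΔP ≈ 0.4004/0.2387 ≈ 1.677.
|E| > 1: supply is elastic over this range.

1.677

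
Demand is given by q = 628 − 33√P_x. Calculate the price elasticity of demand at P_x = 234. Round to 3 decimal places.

At P_x = 234, q = 123.1971.
dq/dP_x = −33/(2√P_x) = −33/(2·15.2971).
Point elasticity E = (dq/dP_x)·(P_x/q) = -1.0786 × 234/123.1971 ≈ -2.049.
|E| > 1, so demand is elastic at this price.

-2.049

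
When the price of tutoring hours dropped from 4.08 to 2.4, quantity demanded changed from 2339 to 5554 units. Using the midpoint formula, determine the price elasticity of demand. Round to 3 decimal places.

%ΔQ = (5554 − 2339)/[(2339 + 5554)/2] = 3215/3946.5 ≈ 0.8146.
%ΔP = (2.4 − 4.08)/[(4.08 + 2.4)/2] = -1.68/3.24 ≈ -0.5185.
Arc elasticity E = %ΔQ/%ΔP ≈ 0.8146/-0.5185 ≈ -1.571.
|E| > 1: demand is elastic over this range.

-1.571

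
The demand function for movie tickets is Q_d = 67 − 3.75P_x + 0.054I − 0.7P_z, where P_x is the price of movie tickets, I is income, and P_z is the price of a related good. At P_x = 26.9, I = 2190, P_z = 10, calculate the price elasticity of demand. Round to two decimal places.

-1.30

Q_d = 67 − 3.75(26.9) + 0.054(2190) − 0.7(10) = 67 − 100.875 + 118.26 − 7 = 77.385.
∂Q_d/∂P_x = −3.75, so E_p = (−3.75)·(26.9/77.385) ≈ -1.30.
|E_p| > 1: demand is elastic.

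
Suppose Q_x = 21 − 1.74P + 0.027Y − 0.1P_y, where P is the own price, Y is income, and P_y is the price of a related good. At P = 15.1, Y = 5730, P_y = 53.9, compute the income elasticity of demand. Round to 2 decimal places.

Q_x = 21 − 1.74(15.1) + 0.027(5730) − 0.1(53.9) = 21 − 26.274 + 154.71 − 5.39 = 144.046.
∂Q_x/∂Y = +0.027, so E_I = 0.027·(5730/144.046) ≈ 1.07.
E_I > 1: normal good (luxury).

1.07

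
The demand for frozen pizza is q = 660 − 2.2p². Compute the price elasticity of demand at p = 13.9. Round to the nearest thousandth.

-3.619

At p = 13.9, q = 234.938.
dq/dp = −2·2.2·p = −61.16.
Point elasticity E = (dq/dp)·(p/q) = -61.16 × 13.9/234.938 ≈ -3.619.
|E| > 1, so demand is elastic at this price.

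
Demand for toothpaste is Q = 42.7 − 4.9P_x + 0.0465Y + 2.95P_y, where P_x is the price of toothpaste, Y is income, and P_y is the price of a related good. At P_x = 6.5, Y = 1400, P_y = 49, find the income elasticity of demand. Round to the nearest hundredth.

0.30

Substituting, Q = 42.7 − 4.9(6.5) + 0.0465(1400) + 2.95(49) = 42.7 − 31.85 + 65.1 + 144.55 = 220.5.
∂Q/∂Y = +0.0465, so E_I = 0.0465·(1400/220.5) ≈ 0.30.
E_I ∈ (0,1): normal good (necessity).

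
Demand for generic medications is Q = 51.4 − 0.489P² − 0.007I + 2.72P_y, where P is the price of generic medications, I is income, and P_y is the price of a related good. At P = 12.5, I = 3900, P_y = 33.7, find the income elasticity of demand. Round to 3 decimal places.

-0.694

Evaluating quantity at (P, I, P_y) gives Q = 51.4 − 0.489(12.5)² − 0.007(3900) + 2.72(33.7) = 51.4 − 76.4063 − 27.3 + 91.664 = 39.3578.
∂Q/∂I = −0.007, so E_I = -0.007·(3900/39.3578) ≈ -0.694.
E_I < 0: inferior good.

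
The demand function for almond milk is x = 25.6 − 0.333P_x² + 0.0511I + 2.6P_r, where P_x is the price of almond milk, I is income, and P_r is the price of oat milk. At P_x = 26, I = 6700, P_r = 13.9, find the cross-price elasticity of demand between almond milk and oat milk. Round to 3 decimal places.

At the given point, x = 25.6 − 0.333(26)² + 0.0511(6700) + 2.6(13.9) = 25.6 − 225.108 + 342.37 + 36.14 = 179.002.
∂x/∂P_r = +2.6, so E_xy = 2.6·(13.9/179.002) ≈ 0.202.
E_xy > 0: the goods are substitutes.

0.202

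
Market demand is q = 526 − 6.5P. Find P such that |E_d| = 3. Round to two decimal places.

Set −bP/(a − bP) = −3 ⇒ bP = 3(a − bP) ⇒ bP(1+3) = 3·a.
P = 3·526/(6.5·4) ≈ 60.69.

60.69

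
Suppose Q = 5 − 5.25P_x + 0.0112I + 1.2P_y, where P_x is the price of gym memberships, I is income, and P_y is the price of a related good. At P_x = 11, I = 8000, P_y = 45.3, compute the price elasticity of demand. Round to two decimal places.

-0.63

Evaluating quantity at (P_x, I, P_y) gives Q = 5 − 5.25(11) + 0.0112(8000) + 1.2(45.3) = 5 − 57.75 + 89.6 + 54.36 = 91.21.
∂Q/∂P_x = −5.25, so E_p = (−5.25)·(11/91.21) ≈ -0.63.
|E_p| < 1: demand is inelastic.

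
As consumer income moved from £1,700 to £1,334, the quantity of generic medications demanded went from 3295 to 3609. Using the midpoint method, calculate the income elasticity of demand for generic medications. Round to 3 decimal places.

-0.377

%ΔQ = (3609 − 3295)/[(3295+3609)/2] = 314/3452 ≈ 0.0910.
%ΔI = (1,334 − 1,700)/[(1,700+1,334)/2] = -366/1517 ≈ -0.2413.
E_I = %ΔQ/%ΔI ≈ -0.377.
E_I < 0: inferior good.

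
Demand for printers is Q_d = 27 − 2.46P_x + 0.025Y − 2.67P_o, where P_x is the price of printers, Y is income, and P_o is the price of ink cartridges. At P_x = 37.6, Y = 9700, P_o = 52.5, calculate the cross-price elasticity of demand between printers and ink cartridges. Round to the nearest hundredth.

-3.81

Substituting, Q_d = 27 − 2.46(37.6) + 0.025(9700) − 2.67(52.5) = 27 − 92.496 + 242.5 − 140.175 = 36.829.
∂Q_d/∂P_o = −2.67, so E_xy = -2.67·(52.5/36.829) ≈ -3.81.
E_xy < 0: the goods are complements.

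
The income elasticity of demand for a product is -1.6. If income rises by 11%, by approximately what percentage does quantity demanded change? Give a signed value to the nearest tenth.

-17.6

%ΔQ ≈ E × %ΔI = (-1.6) × (11%) = -17.6%.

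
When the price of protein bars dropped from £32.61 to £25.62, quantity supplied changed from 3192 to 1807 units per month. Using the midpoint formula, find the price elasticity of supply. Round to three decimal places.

2.308

%ΔQ = (1807 − 3192)/[(3192 + 1807)/2] = -1385/2499.5 ≈ -0.5541.
%Δp = (25.62 − 32.61)/[(32.61 + 25.62)/2] = -6.99/29.115 ≈ -0.2401.
Arc elasticity E = %ΔQ/%Δp ≈ -0.5541/-0.2401 ≈ 2.308.
|E| > 1: supply is elastic over this range.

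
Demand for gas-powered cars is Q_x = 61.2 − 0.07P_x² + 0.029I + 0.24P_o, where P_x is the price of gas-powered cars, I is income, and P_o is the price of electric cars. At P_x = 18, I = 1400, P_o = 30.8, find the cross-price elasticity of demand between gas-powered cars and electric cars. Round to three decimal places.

First evaluate Q_x: 61.2 − 0.07(18)² + 0.029(1400) + 0.24(30.8) = 61.2 − 22.68 + 40.6 + 7.392 = 86.512.
∂Q_x/∂P_o = +0.24, so E_xy = 0.24·(30.8/86.512) ≈ 0.085.
E_xy > 0: the goods are substitutes.

0.085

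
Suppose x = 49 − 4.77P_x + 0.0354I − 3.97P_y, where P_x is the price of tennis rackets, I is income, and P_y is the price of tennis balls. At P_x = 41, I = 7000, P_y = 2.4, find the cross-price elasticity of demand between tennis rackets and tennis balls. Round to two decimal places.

At the given point, x = 49 − 4.77(41) + 0.0354(7000) − 3.97(2.4) = 49 − 195.57 + 247.8 − 9.528 = 91.702.
∂x/∂P_y = −3.97, so E_xy = -3.97·(2.4/91.702) ≈ -0.10.
E_xy < 0: the goods are complements.

-0.10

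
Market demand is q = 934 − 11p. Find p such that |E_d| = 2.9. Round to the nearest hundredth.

Set −bp/(a − bp) = −2.9 ⇒ bp = 2.9(a − bp) ⇒ bp(1+2.9) = 2.9·a.
p = 2.9·934/(11·3.9) ≈ 63.14.

63.14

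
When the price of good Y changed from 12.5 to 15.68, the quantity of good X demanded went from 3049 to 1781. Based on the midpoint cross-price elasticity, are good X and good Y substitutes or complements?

complements

%ΔQ_x = (1781 − 3049)/[(3049+1781)/2] = -1268/2415 ≈ -0.5251.
%ΔP_y = (15.68 − 12.5)/[(12.5+15.68)/2] ≈ 0.2257.
E_xy = -0.5251/0.2257 ≈ -2.326.
E_xy < 0, so the goods are complements.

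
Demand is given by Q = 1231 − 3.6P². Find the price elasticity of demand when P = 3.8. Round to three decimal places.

At P = 3.8, Q = 1179.016.
dQ/dP = −2·3.6·P = −27.36.
Point elasticity E = (dQ/dP)·(P/Q) = -27.36 × 3.8/1179.016 ≈ -0.088.
|E| < 1, so demand is inelastic at this price.

-0.088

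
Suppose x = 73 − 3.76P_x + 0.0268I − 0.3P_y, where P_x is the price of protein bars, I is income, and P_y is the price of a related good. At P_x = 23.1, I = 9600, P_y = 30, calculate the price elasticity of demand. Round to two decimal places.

Substituting, x = 73 − 3.76(23.1) + 0.0268(9600) − 0.3(30) = 73 − 86.856 + 257.28 − 9 = 234.424.
∂x/∂P_x = −3.76, so E_p = (−3.76)·(23.1/234.424) ≈ -0.37.
|E_p| < 1: demand is inelastic.

-0.37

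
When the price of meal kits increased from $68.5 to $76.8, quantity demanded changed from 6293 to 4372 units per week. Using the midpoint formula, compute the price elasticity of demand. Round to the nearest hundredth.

-3.15

%ΔQ = (4372 − 6293)/[(6293 + 4372)/2] = -1921/5332.5 ≈ -0.3602.
%ΔP = (76.8 − 68.5)/[(68.5 + 76.8)/2] = 8.3/72.65 ≈ 0.1142.
Arc elasticity E = %ΔQ/%ΔP ≈ -0.3602/0.1142 ≈ -3.15.
|E| > 1: demand is elastic over this range.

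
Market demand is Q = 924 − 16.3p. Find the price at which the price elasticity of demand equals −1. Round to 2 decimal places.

For linear demand Q = a − bp, E = −bp/(a − bp). |E| = 1 ⇒ bp = a − bp ⇒ p = a/(2b).
p = 924/(2·16.3) ≈ 28.34.

28.34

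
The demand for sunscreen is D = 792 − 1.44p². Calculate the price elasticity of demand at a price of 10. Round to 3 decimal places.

-0.444

At p = 10, D = 648.
dD/dp = −2·1.44·p = −28.8.
Point elasticity E = (dD/dp)·(p/D) = -28.8 × 10/648 ≈ -0.444.
|E| < 1, so demand is inelastic at this price.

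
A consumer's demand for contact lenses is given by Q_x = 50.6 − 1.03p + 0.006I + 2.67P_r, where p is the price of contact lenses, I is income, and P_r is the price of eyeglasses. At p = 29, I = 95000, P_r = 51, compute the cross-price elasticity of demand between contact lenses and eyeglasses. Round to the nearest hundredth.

At the given point, Q_x = 50.6 − 1.03(29) + 0.006(95000) + 2.67(51) = 50.6 − 29.87 + 570 + 136.17 = 726.9.
∂Q_x/∂P_r = +2.67, so E_xy = 2.67·(51/726.9) ≈ 0.19.
E_xy > 0: the goods are substitutes.

0.19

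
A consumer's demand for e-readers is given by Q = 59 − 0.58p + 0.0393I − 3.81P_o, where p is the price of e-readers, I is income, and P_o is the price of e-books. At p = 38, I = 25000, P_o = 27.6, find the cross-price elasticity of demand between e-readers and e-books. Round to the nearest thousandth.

-0.115

At the given point, Q = 59 − 0.58(38) + 0.0393(25000) − 3.81(27.6) = 59 − 22.04 + 982.5 − 105.156 = 914.304.
∂Q/∂P_o = −3.81, so E_xy = -3.81·(27.6/914.304) ≈ -0.115.
E_xy < 0: the goods are complements.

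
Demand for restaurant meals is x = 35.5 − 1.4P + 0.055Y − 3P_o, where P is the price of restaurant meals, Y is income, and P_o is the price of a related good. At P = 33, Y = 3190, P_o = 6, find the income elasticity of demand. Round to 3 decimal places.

1.196

First evaluate x: 35.5 − 1.4(33) + 0.055(3190) − 3(6) = 35.5 − 46.2 + 175.45 − 18 = 146.75.
∂x/∂Y = +0.055, so E_I = 0.055·(3190/146.75) ≈ 1.196.
E_I > 1: normal good (luxury).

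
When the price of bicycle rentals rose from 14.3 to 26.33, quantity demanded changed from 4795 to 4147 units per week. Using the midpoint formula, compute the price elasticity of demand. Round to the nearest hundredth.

-0.24

%Δq = (4147 − 4795)/[(4795 + 4147)/2] = -648/4471 ≈ -0.1449.
%Δp = (26.33 − 14.3)/[(14.3 + 26.33)/2] = 12.03/20.315 ≈ 0.5922.
Arc elasticity E = %Δq/%Δp ≈ -0.1449/0.5922 ≈ -0.24.
|E| < 1: demand is inelastic over this range.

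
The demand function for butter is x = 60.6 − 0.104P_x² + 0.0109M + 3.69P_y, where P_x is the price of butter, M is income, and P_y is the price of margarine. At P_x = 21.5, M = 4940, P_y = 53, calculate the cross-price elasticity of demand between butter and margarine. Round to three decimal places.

0.747

Substituting, x = 60.6 − 0.104(21.5)² + 0.0109(4940) + 3.69(53) = 60.6 − 48.074 + 53.846 + 195.57 = 261.942.
∂x/∂P_y = +3.69, so E_xy = 3.69·(53/261.942) ≈ 0.747.
E_xy > 0: the goods are substitutes.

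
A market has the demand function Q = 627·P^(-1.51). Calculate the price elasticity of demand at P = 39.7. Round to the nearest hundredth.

-1.51

For a Cobb–Douglas (constant-elasticity) form Q = A·P^α·…, the elasticity with respect to P equals the exponent α at every point.
Here the exponent on P is -1.51, so the price elasticity of demand is -1.51.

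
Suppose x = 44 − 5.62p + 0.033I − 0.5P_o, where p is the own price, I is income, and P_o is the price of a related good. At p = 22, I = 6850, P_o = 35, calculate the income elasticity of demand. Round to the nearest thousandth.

Evaluating quantity at (p, I, P_o) gives x = 44 − 5.62(22) + 0.033(6850) − 0.5(35) = 44 − 123.64 + 226.05 − 17.5 = 128.91.
∂x/∂I = +0.033, so E_I = 0.033·(6850/128.91) ≈ 1.754.
E_I > 1: normal good (luxury).

1.754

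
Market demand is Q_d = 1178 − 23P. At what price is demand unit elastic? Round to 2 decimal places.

For linear demand Q_d = a − bP, E = −bP/(a − bP). |E| = 1 ⇒ bP = a − bP ⇒ P = a/(2b).
P = 1178/(2·23) ≈ 25.61.

25.61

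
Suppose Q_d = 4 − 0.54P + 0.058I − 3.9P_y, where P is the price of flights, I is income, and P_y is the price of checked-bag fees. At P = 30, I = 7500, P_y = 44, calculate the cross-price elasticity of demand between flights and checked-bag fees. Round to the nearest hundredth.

Substituting, Q_d = 4 − 0.54(30) + 0.058(7500) − 3.9(44) = 4 − 16.2 + 435 − 171.6 = 251.2.
∂Q_d/∂P_y = −3.9, so E_xy = -3.9·(44/251.2) ≈ -0.68.
E_xy < 0: the goods are complements.

-0.68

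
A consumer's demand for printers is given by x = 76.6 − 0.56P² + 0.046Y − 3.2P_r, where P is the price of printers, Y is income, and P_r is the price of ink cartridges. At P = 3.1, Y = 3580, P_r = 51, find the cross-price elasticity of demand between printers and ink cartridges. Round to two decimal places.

x = 76.6 − 0.56(3.1)² + 0.046(3580) − 3.2(51) = 76.6 − 5.3816 + 164.68 − 163.2 = 72.6984.
∂x/∂P_r = −3.2, so E_xy = -3.2·(51/72.6984) ≈ -2.24.
E_xy < 0: the goods are complements.

-2.24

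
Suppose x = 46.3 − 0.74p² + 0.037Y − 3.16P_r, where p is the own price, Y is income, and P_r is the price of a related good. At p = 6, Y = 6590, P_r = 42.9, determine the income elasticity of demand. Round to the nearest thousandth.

At the given point, x = 46.3 − 0.74(6)² + 0.037(6590) − 3.16(42.9) = 46.3 − 26.64 + 243.83 − 135.564 = 127.926.
∂x/∂Y = +0.037, so E_I = 0.037·(6590/127.926) ≈ 1.906.
E_I > 1: normal good (luxury).

1.906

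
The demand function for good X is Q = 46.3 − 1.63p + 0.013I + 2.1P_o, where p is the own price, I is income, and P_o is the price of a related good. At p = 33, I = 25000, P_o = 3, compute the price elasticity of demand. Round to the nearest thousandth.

-0.166

Substituting, Q = 46.3 − 1.63(33) + 0.013(25000) + 2.1(3) = 46.3 − 53.79 + 325 + 6.3 = 323.81.
∂Q/∂p = −1.63, so E_p = (−1.63)·(33/323.81) ≈ -0.166.
|E_p| < 1: demand is inelastic.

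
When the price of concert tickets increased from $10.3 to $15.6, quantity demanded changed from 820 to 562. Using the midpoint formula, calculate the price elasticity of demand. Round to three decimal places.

-0.912

%Δq = (562 − 820)/[(820 + 562)/2] = -258/691 ≈ -0.3734.
%ΔP = (15.6 − 10.3)/[(10.3 + 15.6)/2] = 5.3/12.95 ≈ 0.4093.
Arc elasticity E = %Δq/%ΔP ≈ -0.3734/0.4093 ≈ -0.912.
|E| < 1: demand is inelastic over this range.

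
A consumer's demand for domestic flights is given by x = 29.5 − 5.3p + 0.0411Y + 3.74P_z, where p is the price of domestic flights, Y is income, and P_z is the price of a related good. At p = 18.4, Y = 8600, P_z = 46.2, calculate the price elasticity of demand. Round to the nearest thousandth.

Substituting, x = 29.5 − 5.3(18.4) + 0.0411(8600) + 3.74(46.2) = 29.5 − 97.52 + 353.46 + 172.788 = 458.228.
∂x/∂p = −5.3, so E_p = (−5.3)·(18.4/458.228) ≈ -0.213.
|E_p| < 1: demand is inelastic.

-0.213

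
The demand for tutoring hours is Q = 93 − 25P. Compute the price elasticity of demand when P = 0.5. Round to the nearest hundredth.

-0.16

At P = 0.5, Q = 80.5.
dQ/dP = −25.
Point elasticity E = (dQ/dP)·(P/Q) = -25 × 0.5/80.5 ≈ -0.16.
|E| < 1, so demand is inelastic at this price.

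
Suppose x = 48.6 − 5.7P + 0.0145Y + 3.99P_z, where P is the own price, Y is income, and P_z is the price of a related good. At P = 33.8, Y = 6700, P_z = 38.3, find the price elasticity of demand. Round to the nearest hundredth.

-1.82

Substituting, x = 48.6 − 5.7(33.8) + 0.0145(6700) + 3.99(38.3) = 48.6 − 192.66 + 97.15 + 152.817 = 105.907.
∂x/∂P = −5.7, so E_p = (−5.7)·(33.8/105.907) ≈ -1.82.
|E_p| > 1: demand is elastic.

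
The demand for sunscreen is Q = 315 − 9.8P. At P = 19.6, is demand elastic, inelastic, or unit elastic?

At P = 19.6, Q = 122.92.
dQ/dP = −9.8.
Point elasticity E = (dQ/dP)·(P/Q) = -9.8 × 19.6/122.92 ≈ -1.563.
|E| ≈ 1.563 > 1, so demand is elastic.

elastic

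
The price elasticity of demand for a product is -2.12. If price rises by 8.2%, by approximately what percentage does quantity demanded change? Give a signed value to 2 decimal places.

-17.38

%ΔQ ≈ E × %ΔP = (-2.12) × (8.2%) ≈ -17.38%.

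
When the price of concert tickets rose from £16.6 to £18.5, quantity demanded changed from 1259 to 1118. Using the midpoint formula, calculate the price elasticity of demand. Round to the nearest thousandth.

%ΔQ = (1118 − 1259)/[(1259 + 1118)/2] = -141/1188.5 ≈ -0.1186.
%Δp = (18.5 − 16.6)/[(16.6 + 18.5)/2] = 1.9/17.55 ≈ 0.1083.
Arc elasticity E = %ΔQ/%Δp ≈ -0.1186/0.1083 ≈ -1.096.
|E| > 1: demand is elastic over this range.

-1.096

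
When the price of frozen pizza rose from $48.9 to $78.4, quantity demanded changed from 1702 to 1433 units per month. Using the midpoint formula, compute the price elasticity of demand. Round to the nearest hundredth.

%ΔQ = (1433 − 1702)/[(1702 + 1433)/2] = -269/1567.5 ≈ -0.1716.
%Δp = (78.4 − 48.9)/[(48.9 + 78.4)/2] = 29.5/63.65 ≈ 0.4635.
Arc elasticity E = %ΔQ/%Δp ≈ -0.1716/0.4635 ≈ -0.37.
|E| < 1: demand is inelastic over this range.

-0.37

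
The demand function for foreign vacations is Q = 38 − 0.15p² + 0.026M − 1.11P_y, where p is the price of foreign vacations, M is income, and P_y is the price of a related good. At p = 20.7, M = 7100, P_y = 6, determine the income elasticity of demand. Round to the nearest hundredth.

Substituting, Q = 38 − 0.15(20.7)² + 0.026(7100) − 1.11(6) = 38 − 64.2735 + 184.6 − 6.66 = 151.6665.
∂Q/∂M = +0.026, so E_I = 0.026·(7100/151.6665) ≈ 1.22.
E_I > 1: normal good (luxury).

1.22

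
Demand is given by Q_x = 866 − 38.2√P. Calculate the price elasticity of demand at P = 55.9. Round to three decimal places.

-0.246

At P = 55.9, Q_x = 580.3927.
dQ_x/dP = −38.2/(2√P) = −38.2/(2·7.4766).
Point elasticity E = (dQ_x/dP)·(P/Q_x) = -2.5546 × 55.9/580.3927 ≈ -0.246.
|E| < 1, so demand is inelastic at this price.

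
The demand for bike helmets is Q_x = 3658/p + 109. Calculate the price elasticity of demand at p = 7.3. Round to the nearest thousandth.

-0.821

At p = 7.3, Q_x = 610.0959.
dQ_x/dp = −3658/p² = −68.6433.
Point elasticity E = (dQ_x/dp)·(p/Q_x) = -68.6433 × 7.3/610.0959 ≈ -0.821.
|E| < 1, so demand is inelastic at this price.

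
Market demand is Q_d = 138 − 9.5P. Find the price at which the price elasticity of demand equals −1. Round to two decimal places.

7.26

For linear demand Q_d = a − bP, E = −bP/(a − bP). |E| = 1 ⇒ bP = a − bP ⇒ P = a/(2b).
P = 138/(2·9.5) ≈ 7.26.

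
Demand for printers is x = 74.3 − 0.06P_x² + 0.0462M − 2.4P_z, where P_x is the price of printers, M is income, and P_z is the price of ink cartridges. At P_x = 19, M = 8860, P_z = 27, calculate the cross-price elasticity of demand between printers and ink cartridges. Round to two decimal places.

-0.16

Substituting, x = 74.3 − 0.06(19)² + 0.0462(8860) − 2.4(27) = 74.3 − 21.66 + 409.332 − 64.8 = 397.172.
∂x/∂P_z = −2.4, so E_xy = -2.4·(27/397.172) ≈ -0.16.
E_xy < 0: the goods are complements.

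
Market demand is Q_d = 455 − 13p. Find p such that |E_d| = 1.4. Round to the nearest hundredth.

20.42

Set −bp/(a − bp) = −1.4 ⇒ bp = 1.4(a − bp) ⇒ bp(1+1.4) = 1.4·a.
p = 1.4·455/(13·2.4) ≈ 20.42.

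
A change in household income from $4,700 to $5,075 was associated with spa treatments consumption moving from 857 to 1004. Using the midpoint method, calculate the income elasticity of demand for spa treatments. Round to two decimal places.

%ΔQ = (1004 − 857)/[(857+1004)/2] = 147/930.5 ≈ 0.1580.
%ΔI = (5,075 − 4,700)/[(4,700+5,075)/2] = 375/4887.5 ≈ 0.0767.
E_I = %ΔQ/%ΔI ≈ 2.06.
E_I > 1: normal good (luxury).

2.06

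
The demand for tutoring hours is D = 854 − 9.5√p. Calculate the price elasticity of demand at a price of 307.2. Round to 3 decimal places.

At p = 307.2, D = 687.4923.
dD/dp = −9.5/(2√p) = −9.5/(2·17.5271).
Point elasticity E = (dD/dp)·(p/D) = -0.271 × 307.2/687.4923 ≈ -0.121.
|E| < 1, so demand is inelastic at this price.

-0.121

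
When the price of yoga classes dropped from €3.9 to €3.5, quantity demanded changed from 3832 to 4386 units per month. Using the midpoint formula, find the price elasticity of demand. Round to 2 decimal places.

-1.25

%ΔQ = (4386 − 3832)/[(3832 + 4386)/2] = 554/4109 ≈ 0.1348.
%ΔP = (3.5 − 3.9)/[(3.9 + 3.5)/2] = -0.4/3.7 ≈ -0.1081.
Arc elasticity E = %ΔQ/%ΔP ≈ 0.1348/-0.1081 ≈ -1.25.
|E| > 1: demand is elastic over this range.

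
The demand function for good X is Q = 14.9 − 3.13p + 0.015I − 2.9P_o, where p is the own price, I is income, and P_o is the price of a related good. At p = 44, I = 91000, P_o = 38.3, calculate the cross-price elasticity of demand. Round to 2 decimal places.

-0.10

At the given point, Q = 14.9 − 3.13(44) + 0.015(91000) − 2.9(38.3) = 14.9 − 137.72 + 1365 − 111.07 = 1131.11.
∂Q/∂P_o = −2.9, so E_xy = -2.9·(38.3/1131.11) ≈ -0.10.
E_xy < 0: the goods are complements.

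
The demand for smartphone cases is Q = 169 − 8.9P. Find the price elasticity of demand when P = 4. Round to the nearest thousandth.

At P = 4, Q = 133.4.
dQ/dP = −8.9.
Point elasticity E = (dQ/dP)·(P/Q) = -8.9 × 4/133.4 ≈ -0.267.
|E| < 1, so demand is inelastic at this price.

-0.267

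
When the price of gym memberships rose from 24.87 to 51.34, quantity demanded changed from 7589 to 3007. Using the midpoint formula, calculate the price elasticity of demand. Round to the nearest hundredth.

%Δq = (3007 − 7589)/[(7589 + 3007)/2] = -4582/5298 ≈ -0.8649.
%ΔP = (51.34 − 24.87)/[(24.87 + 51.34)/2] = 26.47/38.105 ≈ 0.6947.
Arc elasticity E = %Δq/%ΔP ≈ -0.8649/0.6947 ≈ -1.25.
|E| > 1: demand is elastic over this range.

-1.25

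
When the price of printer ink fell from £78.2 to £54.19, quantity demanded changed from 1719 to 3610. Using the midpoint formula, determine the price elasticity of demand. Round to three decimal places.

-1.957

%ΔQ = (3610 − 1719)/[(1719 + 3610)/2] = 1891/2664.5 ≈ 0.7097.
%ΔP = (54.19 − 78.2)/[(78.2 + 54.19)/2] = -24.01/66.195 ≈ -0.3627.
Arc elasticity E = %ΔQ/%ΔP ≈ 0.7097/-0.3627 ≈ -1.957.
|E| > 1: demand is elastic over this range.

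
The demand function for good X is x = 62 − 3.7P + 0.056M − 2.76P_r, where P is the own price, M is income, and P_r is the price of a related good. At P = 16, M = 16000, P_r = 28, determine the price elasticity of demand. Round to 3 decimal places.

-0.072

Evaluating quantity at (P, M, P_r) gives x = 62 − 3.7(16) + 0.056(16000) − 2.76(28) = 62 − 59.2 + 896 − 77.28 = 821.52.
∂x/∂P = −3.7, so E_p = (−3.7)·(16/821.52) ≈ -0.072.
|E_p| < 1: demand is inelastic.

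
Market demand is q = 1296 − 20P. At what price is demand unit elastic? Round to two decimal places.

32.40

For linear demand q = a − bP, E = −bP/(a − bP). |E| = 1 ⇒ bP = a − bP ⇒ P = a/(2b).
P = 1296/(2·20) = 32.40.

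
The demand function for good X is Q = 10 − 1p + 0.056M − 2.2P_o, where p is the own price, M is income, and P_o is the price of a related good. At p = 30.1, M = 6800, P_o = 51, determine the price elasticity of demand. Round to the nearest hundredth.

-0.12

Substituting, Q = 10 − 1(30.1) + 0.056(6800) − 2.2(51) = 10 − 30.1 + 380.8 − 112.2 = 248.5.
∂Q/∂p = −1, so E_p = (−1)·(30.1/248.5) ≈ -0.12.
|E_p| < 1: demand is inelastic.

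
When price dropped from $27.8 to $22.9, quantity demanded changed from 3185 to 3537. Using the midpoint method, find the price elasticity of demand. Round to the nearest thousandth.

-0.542

%Δq = (3537 − 3185)/[(3185 + 3537)/2] = 352/3361 ≈ 0.1047.
%Δp = (22.9 − 27.8)/[(27.8 + 22.9)/2] = -4.9/25.35 ≈ -0.1933.
Arc elasticity E = %Δq/%Δp ≈ 0.1047/-0.1933 ≈ -0.542.
|E| < 1: demand is inelastic over this range.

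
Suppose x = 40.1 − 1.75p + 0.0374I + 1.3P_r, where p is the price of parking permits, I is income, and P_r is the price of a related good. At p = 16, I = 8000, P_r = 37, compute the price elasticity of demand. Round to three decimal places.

At the given point, x = 40.1 − 1.75(16) + 0.0374(8000) + 1.3(37) = 40.1 − 28 + 299.2 + 48.1 = 359.4.
∂x/∂p = −1.75, so E_p = (−1.75)·(16/359.4) ≈ -0.078.
|E_p| < 1: demand is inelastic.

-0.078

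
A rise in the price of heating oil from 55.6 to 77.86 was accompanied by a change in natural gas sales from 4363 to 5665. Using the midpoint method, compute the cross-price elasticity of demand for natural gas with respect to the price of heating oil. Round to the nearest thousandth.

0.778

%ΔQ_x = (5665 − 4363)/[(4363+5665)/2] = 1302/5014 ≈ 0.2597.
%ΔP_y = (77.86 − 55.6)/[(55.6+77.86)/2] ≈ 0.3336.
E_xy = 0.2597/0.3336 ≈ 0.778.
E_xy > 0, so natural gas and heating oil are substitutes.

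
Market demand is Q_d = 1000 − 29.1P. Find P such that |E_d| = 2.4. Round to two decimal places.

Set −bP/(a − bP) = −2.4 ⇒ bP = 2.4(a − bP) ⇒ bP(1+2.4) = 2.4·a.
P = 2.4·1000/(29.1·3.4) ≈ 24.26.

24.26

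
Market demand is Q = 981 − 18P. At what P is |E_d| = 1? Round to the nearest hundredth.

27.25

For linear demand Q = a − bP, E = −bP/(a − bP). |E| = 1 ⇒ bP = a − bP ⇒ P = a/(2b).
P = 981/(2·18) = 27.25.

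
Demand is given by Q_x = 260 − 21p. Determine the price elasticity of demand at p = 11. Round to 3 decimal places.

At p = 11, Q_x = 29.
dQ_x/dp = −21.
Point elasticity E = (dQ_x/dp)·(p/Q_x) = -21 × 11/29 ≈ -7.966.
|E| > 1, so demand is elastic at this price.

-7.966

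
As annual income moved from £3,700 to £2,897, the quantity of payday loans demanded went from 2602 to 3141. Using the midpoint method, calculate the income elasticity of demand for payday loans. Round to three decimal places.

-0.771

%ΔQ = (3141 − 2602)/[(2602+3141)/2] = 539/2871.5 ≈ 0.1877.
%ΔM = (2,897 − 3,700)/[(3,700+2,897)/2] = -803/3298.5 ≈ -0.2434.
E_I = %ΔQ/%ΔM ≈ -0.771.
E_I < 0: inferior good.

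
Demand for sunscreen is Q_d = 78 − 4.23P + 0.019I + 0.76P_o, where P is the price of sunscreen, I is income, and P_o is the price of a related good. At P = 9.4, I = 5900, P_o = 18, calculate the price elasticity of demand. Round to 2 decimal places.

Substituting, Q_d = 78 − 4.23(9.4) + 0.019(5900) + 0.76(18) = 78 − 39.762 + 112.1 + 13.68 = 164.018.
∂Q_d/∂P = −4.23, so E_p = (−4.23)·(9.4/164.018) ≈ -0.24.
|E_p| < 1: demand is inelastic.

-0.24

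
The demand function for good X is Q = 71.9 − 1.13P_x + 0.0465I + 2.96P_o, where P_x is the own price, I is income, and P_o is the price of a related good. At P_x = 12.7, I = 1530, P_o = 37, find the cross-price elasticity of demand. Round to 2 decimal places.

0.46

First evaluate Q: 71.9 − 1.13(12.7) + 0.0465(1530) + 2.96(37) = 71.9 − 14.351 + 71.145 + 109.52 = 238.214.
∂Q/∂P_o = +2.96, so E_xy = 2.96·(37/238.214) ≈ 0.46.
E_xy > 0: the goods are substitutes.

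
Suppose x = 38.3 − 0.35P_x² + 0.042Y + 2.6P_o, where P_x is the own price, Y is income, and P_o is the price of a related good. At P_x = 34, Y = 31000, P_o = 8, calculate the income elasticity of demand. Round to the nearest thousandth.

1.361

Evaluating quantity at (P_x, Y, P_o) gives x = 38.3 − 0.35(34)² + 0.042(31000) + 2.6(8) = 38.3 − 404.6 + 1302 + 20.8 = 956.5.
∂x/∂Y = +0.042, so E_I = 0.042·(31000/956.5) ≈ 1.361.
E_I > 1: normal good (luxury).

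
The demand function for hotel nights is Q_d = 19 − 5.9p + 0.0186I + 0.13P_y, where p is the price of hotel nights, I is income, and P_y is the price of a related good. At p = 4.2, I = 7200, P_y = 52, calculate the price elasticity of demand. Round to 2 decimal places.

Q_d = 19 − 5.9(4.2) + 0.0186(7200) + 0.13(52) = 19 − 24.78 + 133.92 + 6.76 = 134.9.
∂Q_d/∂p = −5.9, so E_p = (−5.9)·(4.2/134.9) ≈ -0.18.
|E_p| < 1: demand is inelastic.

-0.18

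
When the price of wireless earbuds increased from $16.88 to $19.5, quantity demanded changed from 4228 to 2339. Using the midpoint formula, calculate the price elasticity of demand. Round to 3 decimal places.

%Δq = (2339 − 4228)/[(4228 + 2339)/2] = -1889/3283.5 ≈ -0.5753.
%Δp = (19.5 − 16.88)/[(16.88 + 19.5)/2] = 2.62/18.19 ≈ 0.1440.
Arc elasticity E = %Δq/%Δp ≈ -0.5753/0.1440 ≈ -3.994.
|E| > 1: demand is elastic over this range.

-3.994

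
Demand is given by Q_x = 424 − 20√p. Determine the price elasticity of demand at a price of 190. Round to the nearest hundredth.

-0.93

At p = 190, Q_x = 148.319.
dQ_x/dp = −20/(2√p) = −20/(2·13.784).
Point elasticity E = (dQ_x/dp)·(p/Q_x) = -0.7255 × 190/148.319 ≈ -0.93.
|E| < 1, so demand is inelastic at this price.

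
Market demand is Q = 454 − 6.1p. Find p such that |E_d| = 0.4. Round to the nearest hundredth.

21.26

Set −bp/(a − bp) = −0.4 ⇒ bp = 0.4(a − bp) ⇒ bp(1+0.4) = 0.4·a.
p = 0.4·454/(6.1·1.4) ≈ 21.26.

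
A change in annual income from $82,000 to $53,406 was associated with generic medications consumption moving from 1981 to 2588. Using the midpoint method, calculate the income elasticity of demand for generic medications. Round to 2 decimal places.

-0.63

%ΔQ = (2588 − 1981)/[(1981+2588)/2] = 607/2284.5 ≈ 0.2657.
%ΔI = (53,406 − 82,000)/[(82,000+53,406)/2] = -28594/67703 ≈ -0.4223.
E_I = %ΔQ/%ΔI ≈ -0.63.
E_I < 0: inferior good.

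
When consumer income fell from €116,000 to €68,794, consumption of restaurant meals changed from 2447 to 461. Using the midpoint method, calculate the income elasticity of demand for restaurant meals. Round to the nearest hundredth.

2.67

%ΔQ = (461 − 2447)/[(2447+461)/2] = -1986/1454 ≈ -1.3659.
%ΔI = (68,794 − 116,000)/[(116,000+68,794)/2] = -47206/92397 ≈ -0.5109.
E_I = %ΔQ/%ΔI ≈ 2.67.
E_I > 1: normal good (luxury).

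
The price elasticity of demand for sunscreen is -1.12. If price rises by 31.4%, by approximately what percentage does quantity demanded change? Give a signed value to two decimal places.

%ΔQ ≈ E × %ΔP = (-1.12) × (31.4%) ≈ -35.17%.

-35.17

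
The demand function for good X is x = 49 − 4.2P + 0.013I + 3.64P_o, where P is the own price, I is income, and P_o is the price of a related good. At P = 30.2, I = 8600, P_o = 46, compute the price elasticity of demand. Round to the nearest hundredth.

Substituting, x = 49 − 4.2(30.2) + 0.013(8600) + 3.64(46) = 49 − 126.84 + 111.8 + 167.44 = 201.4.
∂x/∂P = −4.2, so E_p = (−4.2)·(30.2/201.4) ≈ -0.63.
|E_p| < 1: demand is inelastic.

-0.63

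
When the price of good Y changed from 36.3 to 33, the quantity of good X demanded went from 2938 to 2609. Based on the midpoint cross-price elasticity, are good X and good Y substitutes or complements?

%ΔQ_x = (2609 − 2938)/[(2938+2609)/2] = -329/2773.5 ≈ -0.1186.
%ΔP_y = (33 − 36.3)/[(36.3+33)/2] ≈ -0.0952.
E_xy = -0.1186/-0.0952 ≈ 1.246.
E_xy > 0, so the goods are substitutes.

substitutes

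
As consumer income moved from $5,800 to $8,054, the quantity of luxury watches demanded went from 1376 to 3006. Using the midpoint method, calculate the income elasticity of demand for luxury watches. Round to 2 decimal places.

%ΔQ = (3006 − 1376)/[(1376+3006)/2] = 1630/2191 ≈ 0.7440.
%ΔM = (8,054 − 5,800)/[(5,800+8,054)/2] = 2254/6927 ≈ 0.3254.
E_I = %ΔQ/%ΔM ≈ 2.29.
E_I > 1: normal good (luxury).

2.29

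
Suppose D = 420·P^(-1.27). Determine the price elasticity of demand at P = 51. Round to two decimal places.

-1.27

For a Cobb–Douglas (constant-elasticity) form D = A·P^α·…, the elasticity with respect to P equals the exponent α at every point.
Here the exponent on P is -1.27, so the price elasticity of demand is -1.27.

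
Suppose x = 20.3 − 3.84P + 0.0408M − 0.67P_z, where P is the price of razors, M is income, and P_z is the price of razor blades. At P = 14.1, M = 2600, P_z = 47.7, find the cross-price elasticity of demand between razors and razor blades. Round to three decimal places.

-0.793

Evaluating quantity at (P, M, P_z) gives x = 20.3 − 3.84(14.1) + 0.0408(2600) − 0.67(47.7) = 20.3 − 54.144 + 106.08 − 31.959 = 40.277.
∂x/∂P_z = −0.67, so E_xy = -0.67·(47.7/40.277) ≈ -0.793.
E_xy < 0: the goods are complements.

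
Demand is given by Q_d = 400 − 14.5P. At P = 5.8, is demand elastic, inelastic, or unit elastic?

inelastic

At P = 5.8, Q_d = 315.9.
dQ_d/dP = −14.5.
Point elasticity E = (dQ_d/dP)·(P/Q_d) = -14.5 × 5.8/315.9 ≈ -0.266.
|E| ≈ 0.266 < 1, so demand is inelastic.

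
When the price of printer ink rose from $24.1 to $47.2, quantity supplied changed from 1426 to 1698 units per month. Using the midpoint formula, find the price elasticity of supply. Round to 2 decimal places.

0.27

%ΔQ = (1698 − 1426)/[(1426 + 1698)/2] = 272/1562 ≈ 0.1741.
%Δp = (47.2 − 24.1)/[(24.1 + 47.2)/2] = 23.1/35.65 ≈ 0.6480.
Arc elasticity E = %ΔQ/%Δp ≈ 0.1741/0.6480 ≈ 0.27.
|E| < 1: supply is inelastic over this range.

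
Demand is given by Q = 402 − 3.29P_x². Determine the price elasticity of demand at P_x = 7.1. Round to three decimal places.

At P_x = 7.1, Q = 236.1511.
dQ/dP_x = −2·3.29·P_x = −46.718.
Point elasticity E = (dQ/dP_x)·(P_x/Q) = -46.718 × 7.1/236.1511 ≈ -1.405.
|E| > 1, so demand is elastic at this price.

-1.405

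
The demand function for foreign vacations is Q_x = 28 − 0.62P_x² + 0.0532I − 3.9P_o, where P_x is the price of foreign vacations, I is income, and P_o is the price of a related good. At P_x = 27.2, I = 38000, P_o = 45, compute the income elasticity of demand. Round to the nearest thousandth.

1.428

Substituting, Q_x = 28 − 0.62(27.2)² + 0.0532(38000) − 3.9(45) = 28 − 458.7008 + 2021.6 − 175.5 = 1415.3992.
∂Q_x/∂I = +0.0532, so E_I = 0.0532·(38000/1415.3992) ≈ 1.428.
E_I > 1: normal good (luxury).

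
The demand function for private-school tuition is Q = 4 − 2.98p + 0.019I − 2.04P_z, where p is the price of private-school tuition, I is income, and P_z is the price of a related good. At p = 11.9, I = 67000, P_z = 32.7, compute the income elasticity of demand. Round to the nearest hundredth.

1.08

First evaluate Q: 4 − 2.98(11.9) + 0.019(67000) − 2.04(32.7) = 4 − 35.462 + 1273 − 66.708 = 1174.83.
∂Q/∂I = +0.019, so E_I = 0.019·(67000/1174.83) ≈ 1.08.
E_I > 1: normal good (luxury).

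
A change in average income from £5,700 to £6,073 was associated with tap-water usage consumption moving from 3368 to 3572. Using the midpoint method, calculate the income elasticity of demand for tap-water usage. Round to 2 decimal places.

%ΔQ = (3572 − 3368)/[(3368+3572)/2] = 204/3470 ≈ 0.0588.
%ΔI = (6,073 − 5,700)/[(5,700+6,073)/2] = 373/5886.5 ≈ 0.0634.
E_I = %ΔQ/%ΔI ≈ 0.93.
E_I ∈ (0,1): normal good (necessity).

0.93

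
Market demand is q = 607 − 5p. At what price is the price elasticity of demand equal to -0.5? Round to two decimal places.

Set −bp/(a − bp) = −0.5 ⇒ bp = 0.5(a − bp) ⇒ bp(1+0.5) = 0.5·a.
p = 0.5·607/(5·1.5) ≈ 40.47.

40.47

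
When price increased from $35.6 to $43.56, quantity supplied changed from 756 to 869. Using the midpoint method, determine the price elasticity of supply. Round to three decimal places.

0.692

%Δq = (869 − 756)/[(756 + 869)/2] = 113/812.5 ≈ 0.1391.
%Δp = (43.56 − 35.6)/[(35.6 + 43.56)/2] = 7.96/39.58 ≈ 0.2011.
Arc elasticity E = %Δq/%Δp ≈ 0.1391/0.2011 ≈ 0.692.
|E| < 1: supply is inelastic over this range.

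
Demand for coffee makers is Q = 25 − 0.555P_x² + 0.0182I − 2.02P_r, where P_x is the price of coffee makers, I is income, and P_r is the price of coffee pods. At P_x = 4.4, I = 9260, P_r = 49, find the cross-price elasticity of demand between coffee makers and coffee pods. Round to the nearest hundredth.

Q = 25 − 0.555(4.4)² + 0.0182(9260) − 2.02(49) = 25 − 10.7448 + 168.532 − 98.98 = 83.8072.
∂Q/∂P_r = −2.02, so E_xy = -2.02·(49/83.8072) ≈ -1.18.
E_xy < 0: the goods are complements.

-1.18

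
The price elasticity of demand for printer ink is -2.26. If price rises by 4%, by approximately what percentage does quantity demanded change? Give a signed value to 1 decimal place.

-9.0

%ΔQ ≈ E × %ΔP = (-2.26) × (4%) ≈ -9.0%.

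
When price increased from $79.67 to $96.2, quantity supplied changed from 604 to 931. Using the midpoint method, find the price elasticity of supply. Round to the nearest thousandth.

2.267

%ΔQ = (931 − 604)/[(604 + 931)/2] = 327/767.5 ≈ 0.4261.
%ΔP = (96.2 − 79.67)/[(79.67 + 96.2)/2] = 16.53/87.935 ≈ 0.1880.
Arc elasticity E = %ΔQ/%ΔP ≈ 0.4261/0.1880 ≈ 2.267.
|E| > 1: supply is elastic over this range.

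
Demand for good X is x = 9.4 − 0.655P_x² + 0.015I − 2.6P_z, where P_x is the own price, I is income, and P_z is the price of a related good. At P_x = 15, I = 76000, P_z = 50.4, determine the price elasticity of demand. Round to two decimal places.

First evaluate x: 9.4 − 0.655(15)² + 0.015(76000) − 2.6(50.4) = 9.4 − 147.375 + 1140 − 131.04 = 870.985.
∂x/∂P_x = −2·0.655·P_x = -19.65, so E_p = -19.65·(15/870.985) ≈ -0.34.
|E_p| < 1: demand is inelastic.

-0.34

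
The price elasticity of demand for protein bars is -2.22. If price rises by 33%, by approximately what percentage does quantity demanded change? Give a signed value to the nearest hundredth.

-73.26

%ΔQ ≈ E × %ΔP = (-2.22) × (33%) = -73.26%.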